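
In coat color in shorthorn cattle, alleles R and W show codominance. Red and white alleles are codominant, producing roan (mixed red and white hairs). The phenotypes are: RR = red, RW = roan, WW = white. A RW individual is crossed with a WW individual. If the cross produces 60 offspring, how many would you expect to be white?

Punnett square for RW × WW:
Offspring genotypes: 2 RW, 2 WW
Phenotype counts: 2 roan, 2 white
white: 2 out of 4 → fraction 1/2
Expected count = 1/2 × 60 = 30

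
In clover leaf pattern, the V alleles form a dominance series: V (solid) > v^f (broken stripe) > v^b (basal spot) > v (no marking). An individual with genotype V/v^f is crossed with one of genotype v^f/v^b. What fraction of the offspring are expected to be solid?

Cross: V/v^f × v^f/v^b
Allele dominance: V > v^f > v^b > v
Offspring genotypes: 1 V/v^f, 1 V/v^b, 1 v^f/v^f, 1 v^f/v^b
Phenotype counts: 2 solid, 2 broken stripe
solid: 2 out of 4
Probability: 2/4 = 1/2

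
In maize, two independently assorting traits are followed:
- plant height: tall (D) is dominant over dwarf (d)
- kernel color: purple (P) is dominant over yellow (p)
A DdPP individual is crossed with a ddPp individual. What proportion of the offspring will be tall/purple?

Dihybrid cross DdPP × ddPp — consider each gene separately:
plant height: Dd × dd → 2 Dd, 2 dd → 2 D_ : 2 dd (out of 4)
kernel color: PP × Pp → 2 PP, 2 Pp → 4 P_ (out of 4)
Combine (counts out of 4 × 4 = 16): tall/purple (D_P_) = 2×4 = 8; dwarf/purple (ddP_) = 2×4 = 8
Phenotype counts (out of 16): 8 tall/purple, 8 dwarf/purple
tall/purple: 8 out of 16
Probability: 8/16 = 1/2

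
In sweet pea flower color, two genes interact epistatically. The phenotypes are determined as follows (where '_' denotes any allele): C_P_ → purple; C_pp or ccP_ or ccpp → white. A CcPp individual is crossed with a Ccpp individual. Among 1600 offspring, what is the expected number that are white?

Cross: CcPp × Ccpp — consider each gene separately:
C gene: Cc × Cc → 1 CC, 2 Cc, 1 cc → 3 C_ : 1 cc (out of 4)
P gene: Pp × pp → 2 Pp, 2 pp → 2 P_ : 2 pp (out of 4)
Genotype classes (out of 4 × 4 = 16): C_P_ = 3×2 = 6; C_pp = 3×2 = 6; ccP_ = 1×2 = 2; ccpp = 1×2 = 2
Apply the phenotype rules: C_P_ (6) → purple; C_pp (6) + ccP_ (2) + ccpp (2) → white
Phenotype counts (out of 16): 6 purple, 10 white
white: 10 out of 16 → fraction 5/8
Expected count = 5/8 × 1600 = 1000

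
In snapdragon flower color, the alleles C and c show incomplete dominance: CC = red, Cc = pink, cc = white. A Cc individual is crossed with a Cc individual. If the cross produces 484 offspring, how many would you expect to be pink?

Punnett square for Cc × Cc:
Offspring genotypes: 1 CC, 2 Cc, 1 cc
Phenotype counts: 1 red, 2 pink, 1 white
pink: 2 out of 4 → fraction 1/2
Expected count = 1/2 × 484 = 242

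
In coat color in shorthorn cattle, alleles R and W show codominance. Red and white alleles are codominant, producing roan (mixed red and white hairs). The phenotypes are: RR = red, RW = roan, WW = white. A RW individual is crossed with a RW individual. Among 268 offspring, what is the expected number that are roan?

Punnett square for RW × RW:
Offspring genotypes: 1 RR, 2 RW, 1 WW
Phenotype counts: 1 red, 2 roan, 1 white
roan: 2 out of 4 → fraction 1/2
Expected count = 1/2 × 268 = 134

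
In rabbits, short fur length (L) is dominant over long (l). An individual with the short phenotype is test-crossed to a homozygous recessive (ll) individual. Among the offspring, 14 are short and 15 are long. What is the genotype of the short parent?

Test cross: ? × ll
Offspring: 14 short, 15 long — approximately 1:1.
A 1:1 ratio in a test cross indicates the unknown parent is heterozygous (Ll).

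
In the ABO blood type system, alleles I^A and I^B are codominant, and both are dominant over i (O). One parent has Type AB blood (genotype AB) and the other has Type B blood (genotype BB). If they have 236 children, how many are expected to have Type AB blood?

Cross: AB × BB
Possible offspring genotypes: 2 AB, 2 BB
Blood type counts: 2 Type AB, 2 Type B
Probability of Type AB: 2/4 = 1/2
Expected count = 1/2 × 236 = 118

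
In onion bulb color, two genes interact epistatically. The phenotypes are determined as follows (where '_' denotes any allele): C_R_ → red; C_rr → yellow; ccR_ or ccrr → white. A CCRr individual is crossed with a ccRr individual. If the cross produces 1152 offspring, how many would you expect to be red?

Cross: CCRr × ccRr — consider each gene separately:
C gene: CC × cc → 4 Cc → 4 C_ (out of 4)
R gene: Rr × Rr → 1 RR, 2 Rr, 1 rr → 3 R_ : 1 rr (out of 4)
Genotype classes (out of 4 × 4 = 16): C_R_ = 4×3 = 12; C_rr = 4×1 = 4
Apply the phenotype rules: C_R_ (12) → red; C_rr (4) → yellow
Phenotype counts (out of 16): 12 red, 4 yellow
red: 12 out of 16 → fraction 3/4
Expected count = 3/4 × 1152 = 864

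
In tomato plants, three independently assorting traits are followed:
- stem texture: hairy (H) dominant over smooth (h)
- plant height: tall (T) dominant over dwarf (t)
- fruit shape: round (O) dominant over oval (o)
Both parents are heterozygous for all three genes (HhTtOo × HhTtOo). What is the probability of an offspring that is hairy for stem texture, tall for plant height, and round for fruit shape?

Trihybrid cross: HhTtOo × HhTtOo
Each trait segregates independently with a 3:1 phenotypic ratio, so each gene contributes 3/4 (dominant) or 1/4 (recessive).
Target: hairy (stem texture), tall (plant height), round (fruit shape)
Probability = product of independent per-trait probabilities
= 3/4 × 3/4 × 3/4 = 27/64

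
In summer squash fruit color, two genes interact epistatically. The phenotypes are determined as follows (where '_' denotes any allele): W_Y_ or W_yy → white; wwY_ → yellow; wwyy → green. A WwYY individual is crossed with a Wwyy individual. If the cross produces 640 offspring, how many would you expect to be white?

Cross: WwYY × Wwyy — consider each gene separately:
W gene: Ww × Ww → 1 WW, 2 Ww, 1 ww → 3 W_ : 1 ww (out of 4)
Y gene: YY × yy → 4 Yy → 4 Y_ (out of 4)
Genotype classes (out of 4 × 4 = 16): W_Y_ = 3×4 = 12; wwY_ = 1×4 = 4
Apply the phenotype rules: W_Y_ (12) → white; wwY_ (4) → yellow
Phenotype counts (out of 16): 12 white, 4 yellow
white: 12 out of 16 → fraction 3/4
Expected count = 3/4 × 640 = 480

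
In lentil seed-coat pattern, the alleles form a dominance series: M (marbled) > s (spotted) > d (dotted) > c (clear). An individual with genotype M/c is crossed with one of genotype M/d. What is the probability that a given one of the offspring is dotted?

Cross: M/c × M/d
Allele dominance: M > s > d > c
Offspring genotypes: 1 M/M, 1 M/d, 1 M/c, 1 d/c
Phenotype counts: 3 marbled, 1 dotted
dotted: 1 out of 4
Probability: 1/4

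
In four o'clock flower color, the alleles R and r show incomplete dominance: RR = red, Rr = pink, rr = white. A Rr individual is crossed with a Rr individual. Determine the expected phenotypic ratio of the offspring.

Punnett square for Rr × Rr:
Offspring genotypes: 1 RR, 2 Rr, 1 rr
Phenotype counts: 1 red, 2 pink, 1 white
Ratio: 1 red : 2 pink : 1 white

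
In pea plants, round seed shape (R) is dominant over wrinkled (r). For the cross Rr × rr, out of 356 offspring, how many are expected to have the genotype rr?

Punnett square for Rr × rr:
Offspring genotypes: 2 Rr, 2 rr
Total offspring: 4
Count with target: 2
Probability: 2/4 = 1/2
Expected count = 1/2 × 356 = 178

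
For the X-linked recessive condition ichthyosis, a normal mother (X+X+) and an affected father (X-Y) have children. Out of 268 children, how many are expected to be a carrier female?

Cross: X+X+ × X-Y
Offspring: 2 X+X-, 2 X+Y
Probability of a carrier female: 2/4 = 1/2
Expected count = 1/2 × 268 = 134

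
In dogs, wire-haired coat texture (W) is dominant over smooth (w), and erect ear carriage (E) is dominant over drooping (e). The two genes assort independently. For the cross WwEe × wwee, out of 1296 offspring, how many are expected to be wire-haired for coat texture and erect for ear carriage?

Dihybrid cross WwEe × wwee — consider each gene separately:
coat texture: Ww × ww → 2 Ww, 2 ww → 2 W_ : 2 ww (out of 4)
ear carriage: Ee × ee → 2 Ee, 2 ee → 2 E_ : 2 ee (out of 4)
Looking for: wire-haired (W_) and erect (E_)
P(wire-haired) = 2/4, P(erect) = 2/4
P(both) = 2/4 × 2/4 = 4/16 = 1/4
Expected count = 1/4 × 1296 = 324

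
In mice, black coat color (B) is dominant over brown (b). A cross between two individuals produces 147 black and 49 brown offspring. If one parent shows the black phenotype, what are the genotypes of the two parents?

Observed offspring: 147 black, 49 brown
The observed ratio simplifies to 3:1. Brown (bb) offspring appear, so each parent must contribute one b allele. The parent stated to show black carries B, so it is Bb. The other parent is then either Bb or bb: Bb × bb would give a 1:1 split, whereas Bb × Bb gives 3:1 — matching the data. So both parents are heterozygous (Bb × Bb).
Parent genotypes: Bb × Bb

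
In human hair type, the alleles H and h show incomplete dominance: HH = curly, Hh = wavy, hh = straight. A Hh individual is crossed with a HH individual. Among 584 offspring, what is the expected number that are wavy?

Punnett square for Hh × HH:
Offspring genotypes: 2 HH, 2 Hh
Phenotype counts: 2 curly, 2 wavy
wavy: 2 out of 4 → fraction 1/2
Expected count = 1/2 × 584 = 292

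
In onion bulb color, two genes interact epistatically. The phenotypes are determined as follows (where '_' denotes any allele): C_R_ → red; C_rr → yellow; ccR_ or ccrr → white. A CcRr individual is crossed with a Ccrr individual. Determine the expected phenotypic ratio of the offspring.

Cross: CcRr × Ccrr — consider each gene separately:
C gene: Cc × Cc → 1 CC, 2 Cc, 1 cc → 3 C_ : 1 cc (out of 4)
R gene: Rr × rr → 2 Rr, 2 rr → 2 R_ : 2 rr (out of 4)
Genotype classes (out of 4 × 4 = 16): C_R_ = 3×2 = 6; C_rr = 3×2 = 6; ccR_ = 1×2 = 2; ccrr = 1×2 = 2
Apply the phenotype rules: C_R_ (6) → red; C_rr (6) → yellow; ccR_ (2) + ccrr (2) → white
Phenotype counts (out of 16): 6 red, 6 yellow, 4 white
Ratio: 3 red : 3 yellow : 2 white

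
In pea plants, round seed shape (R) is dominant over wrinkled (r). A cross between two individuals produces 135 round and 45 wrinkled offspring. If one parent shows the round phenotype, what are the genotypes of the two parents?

Observed offspring: 135 round, 45 wrinkled
The observed ratio simplifies to 3:1. Wrinkled (rr) offspring appear, so each parent must contribute one r allele. The parent stated to show round carries R, so it is Rr. The other parent is then either Rr or rr: Rr × rr would give a 1:1 split, whereas Rr × Rr gives 3:1 — matching the data. So both parents are heterozygous (Rr × Rr).
Parent genotypes: Rr × Rr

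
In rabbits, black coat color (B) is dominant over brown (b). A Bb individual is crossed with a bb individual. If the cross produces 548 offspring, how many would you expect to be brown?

Punnett square for Bb × bb:
Offspring genotypes: 2 Bb, 2 bb
black: 2, brown: 2
brown: 2 out of 4 → fraction 1/2
Expected count = 1/2 × 548 = 274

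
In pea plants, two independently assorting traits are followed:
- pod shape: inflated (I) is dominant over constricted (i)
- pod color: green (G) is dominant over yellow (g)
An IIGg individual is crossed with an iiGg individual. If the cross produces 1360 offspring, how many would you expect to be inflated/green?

Dihybrid cross IIGg × iiGg — consider each gene separately:
pod shape: II × ii → 4 Ii → 4 I_ (out of 4)
pod color: Gg × Gg → 1 GG, 2 Gg, 1 gg → 3 G_ : 1 gg (out of 4)
Combine (counts out of 4 × 4 = 16): inflated/green (I_G_) = 4×3 = 12; inflated/yellow (I_gg) = 4×1 = 4
Phenotype counts (out of 16): 12 inflated/green, 4 inflated/yellow
inflated/green: 12 out of 16 → fraction 3/4
Expected count = 3/4 × 1360 = 1020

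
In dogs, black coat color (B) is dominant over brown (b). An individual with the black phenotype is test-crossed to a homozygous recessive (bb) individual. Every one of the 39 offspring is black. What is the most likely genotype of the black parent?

Test cross: ? × bb
All offspring are black.
If the unknown parent were heterozygous (Bb), about half of 39 offspring would be brown; none are. The unknown parent is most likely homozygous dominant (BB).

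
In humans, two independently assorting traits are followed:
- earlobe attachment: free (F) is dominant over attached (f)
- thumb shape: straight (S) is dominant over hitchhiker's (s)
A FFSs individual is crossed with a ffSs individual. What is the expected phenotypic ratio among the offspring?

Dihybrid cross FFSs × ffSs — consider each gene separately:
earlobe attachment: FF × ff → 4 Ff → 4 F_ (out of 4)
thumb shape: Ss × Ss → 1 SS, 2 Ss, 1 ss → 3 S_ : 1 ss (out of 4)
Combine (counts out of 4 × 4 = 16): free/straight (F_S_) = 4×3 = 12; free/hitchhiker's (F_ss) = 4×1 = 4
Phenotype counts (out of 16): 12 free/straight, 4 free/hitchhiker's
Ratio: 3 free/straight : 1 free/hitchhiker's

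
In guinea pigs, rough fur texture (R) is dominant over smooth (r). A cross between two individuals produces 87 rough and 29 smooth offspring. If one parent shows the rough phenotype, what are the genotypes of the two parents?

Observed offspring: 87 rough, 29 smooth
The observed ratio simplifies to 3:1. Smooth (rr) offspring appear, so each parent must contribute one r allele. The parent stated to show rough carries R, so it is Rr. The other parent is then either Rr or rr: Rr × rr would give a 1:1 split, whereas Rr × Rr gives 3:1 — matching the data. So both parents are heterozygous (Rr × Rr).
Parent genotypes: Rr × Rr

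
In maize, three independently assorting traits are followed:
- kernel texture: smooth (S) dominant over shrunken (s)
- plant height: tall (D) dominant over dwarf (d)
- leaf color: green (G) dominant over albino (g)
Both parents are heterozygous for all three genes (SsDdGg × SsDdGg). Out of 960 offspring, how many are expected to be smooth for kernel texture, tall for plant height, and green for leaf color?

Trihybrid cross: SsDdGg × SsDdGg
Each trait segregates independently with a 3:1 phenotypic ratio, so each gene contributes 3/4 (dominant) or 1/4 (recessive).
Target: smooth (kernel texture), tall (plant height), green (leaf color)
Probability = product of independent per-trait probabilities
= 3/4 × 3/4 × 3/4 = 27/64
Expected count = 27/64 × 960 = 405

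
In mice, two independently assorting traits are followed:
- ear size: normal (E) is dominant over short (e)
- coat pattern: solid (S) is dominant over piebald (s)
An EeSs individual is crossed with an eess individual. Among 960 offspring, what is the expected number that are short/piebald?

Dihybrid cross EeSs × eess — consider each gene separately:
ear size: Ee × ee → 2 Ee, 2 ee → 2 E_ : 2 ee (out of 4)
coat pattern: Ss × ss → 2 Ss, 2 ss → 2 S_ : 2 ss (out of 4)
Combine (counts out of 4 × 4 = 16): normal/solid (E_S_) = 2×2 = 4; normal/piebald (E_ss) = 2×2 = 4; short/solid (eeS_) = 2×2 = 4; short/piebald (eess) = 2×2 = 4
Phenotype counts (out of 16): 4 normal/solid, 4 normal/piebald, 4 short/solid, 4 short/piebald
short/piebald: 4 out of 16 → fraction 1/4
Expected count = 1/4 × 960 = 240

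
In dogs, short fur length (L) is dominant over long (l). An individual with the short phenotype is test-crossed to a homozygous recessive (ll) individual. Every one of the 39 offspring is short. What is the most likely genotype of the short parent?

Test cross: ? × ll
All offspring are short.
If the unknown parent were heterozygous (Ll), about half of 39 offspring would be long; none are. The unknown parent is most likely homozygous dominant (LL).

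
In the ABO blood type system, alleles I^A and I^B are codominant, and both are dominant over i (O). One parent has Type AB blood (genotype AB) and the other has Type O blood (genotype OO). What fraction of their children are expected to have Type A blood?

Cross: AB × OO
Possible offspring genotypes: 2 AO, 2 BO
Blood type counts: 2 Type A, 2 Type B
Probability of Type A: 2/4 = 1/2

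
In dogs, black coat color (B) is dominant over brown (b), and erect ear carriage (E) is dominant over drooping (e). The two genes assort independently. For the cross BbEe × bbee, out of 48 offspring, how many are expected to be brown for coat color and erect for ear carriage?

Dihybrid cross BbEe × bbee — consider each gene separately:
coat color: Bb × bb → 2 Bb, 2 bb → 2 B_ : 2 bb (out of 4)
ear carriage: Ee × ee → 2 Ee, 2 ee → 2 E_ : 2 ee (out of 4)
Looking for: brown (bb) and erect (E_)
P(brown) = 2/4, P(erect) = 2/4
P(both) = 2/4 × 2/4 = 4/16 = 1/4
Expected count = 1/4 × 48 = 12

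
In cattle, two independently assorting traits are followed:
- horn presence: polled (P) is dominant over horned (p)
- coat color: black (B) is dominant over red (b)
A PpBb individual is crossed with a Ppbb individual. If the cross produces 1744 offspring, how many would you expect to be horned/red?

Dihybrid cross PpBb × Ppbb — consider each gene separately:
horn presence: Pp × Pp → 1 PP, 2 Pp, 1 pp → 3 P_ : 1 pp (out of 4)
coat color: Bb × bb → 2 Bb, 2 bb → 2 B_ : 2 bb (out of 4)
Combine (counts out of 4 × 4 = 16): polled/black (P_B_) = 3×2 = 6; polled/red (P_bb) = 3×2 = 6; horned/black (ppB_) = 1×2 = 2; horned/red (ppbb) = 1×2 = 2
Phenotype counts (out of 16): 6 polled/black, 6 polled/red, 2 horned/black, 2 horned/red
horned/red: 2 out of 16 → fraction 1/8
Expected count = 1/8 × 1744 = 218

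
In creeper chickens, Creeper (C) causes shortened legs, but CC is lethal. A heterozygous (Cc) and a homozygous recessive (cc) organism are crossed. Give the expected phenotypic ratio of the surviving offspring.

Cross: Cc × cc
Punnett square offspring (before lethality): 2 Cc, 2 cc
No CC offspring are produced in this cross.
Ratio: 1 creeper : 1 normal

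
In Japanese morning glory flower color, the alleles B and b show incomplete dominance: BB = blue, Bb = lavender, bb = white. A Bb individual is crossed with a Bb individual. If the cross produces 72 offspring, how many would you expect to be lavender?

Punnett square for Bb × Bb:
Offspring genotypes: 1 BB, 2 Bb, 1 bb
Phenotype counts: 1 blue, 2 lavender, 1 white
lavender: 2 out of 4 → fraction 1/2
Expected count = 1/2 × 72 = 36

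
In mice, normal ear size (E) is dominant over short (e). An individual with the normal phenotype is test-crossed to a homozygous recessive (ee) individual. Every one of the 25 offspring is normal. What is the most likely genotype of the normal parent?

Test cross: ? × ee
All offspring are normal.
If the unknown parent were heterozygous (Ee), about half of 25 offspring would be short; none are. The unknown parent is most likely homozygous dominant (EE).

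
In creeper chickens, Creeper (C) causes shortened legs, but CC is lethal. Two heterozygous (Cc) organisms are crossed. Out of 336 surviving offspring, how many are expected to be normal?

Cross: Cc × Cc
Punnett square offspring (before lethality): 1 CC, 2 Cc, 1 cc
The CC genotype is lethal (embryos die); surviving offspring: 2 Cc, 1 cc
normal: 1 out of 3 → fraction 1/3
Expected count = 1/3 × 336 = 112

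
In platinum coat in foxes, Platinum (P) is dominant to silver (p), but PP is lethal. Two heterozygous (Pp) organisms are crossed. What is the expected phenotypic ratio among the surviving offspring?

Cross: Pp × Pp
Punnett square offspring (before lethality): 1 PP, 2 Pp, 1 pp
The PP genotype is lethal (embryos die); surviving offspring: 2 Pp, 1 pp
Ratio: 2 platinum : 1 silver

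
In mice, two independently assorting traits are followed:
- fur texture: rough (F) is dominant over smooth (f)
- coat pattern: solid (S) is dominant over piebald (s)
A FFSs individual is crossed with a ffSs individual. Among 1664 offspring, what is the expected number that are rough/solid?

Dihybrid cross FFSs × ffSs — consider each gene separately:
fur texture: FF × ff → 4 Ff → 4 F_ (out of 4)
coat pattern: Ss × Ss → 1 SS, 2 Ss, 1 ss → 3 S_ : 1 ss (out of 4)
Combine (counts out of 4 × 4 = 16): rough/solid (F_S_) = 4×3 = 12; rough/piebald (F_ss) = 4×1 = 4
Phenotype counts (out of 16): 12 rough/solid, 4 rough/piebald
rough/solid: 12 out of 16 → fraction 3/4
Expected count = 3/4 × 1664 = 1248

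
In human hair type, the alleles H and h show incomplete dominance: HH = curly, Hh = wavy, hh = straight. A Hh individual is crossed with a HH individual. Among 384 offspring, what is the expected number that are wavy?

Punnett square for Hh × HH:
Offspring genotypes: 2 HH, 2 Hh
Phenotype counts: 2 curly, 2 wavy
wavy: 2 out of 4 → fraction 1/2
Expected count = 1/2 × 384 = 192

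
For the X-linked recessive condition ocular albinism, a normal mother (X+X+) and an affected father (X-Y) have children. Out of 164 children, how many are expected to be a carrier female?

Cross: X+X+ × X-Y
Offspring: 2 X+X-, 2 X+Y
Probability of a carrier female: 2/4 = 1/2
Expected count = 1/2 × 164 = 82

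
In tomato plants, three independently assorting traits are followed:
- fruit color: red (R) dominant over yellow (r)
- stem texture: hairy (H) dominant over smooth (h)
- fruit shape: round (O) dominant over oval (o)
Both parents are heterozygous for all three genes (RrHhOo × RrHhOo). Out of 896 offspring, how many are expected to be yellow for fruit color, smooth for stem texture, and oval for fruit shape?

Trihybrid cross: RrHhOo × RrHhOo
Each trait segregates independently with a 3:1 phenotypic ratio, so each gene contributes 3/4 (dominant) or 1/4 (recessive).
Target: yellow (fruit color), smooth (stem texture), oval (fruit shape)
Probability = product of independent per-trait probabilities
= 1/4 × 1/4 × 1/4 = 1/64
Expected count = 1/64 × 896 = 14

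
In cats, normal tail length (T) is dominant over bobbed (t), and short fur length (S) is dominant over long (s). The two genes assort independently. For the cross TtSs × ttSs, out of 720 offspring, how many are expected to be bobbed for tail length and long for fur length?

Dihybrid cross TtSs × ttSs — consider each gene separately:
tail length: Tt × tt → 2 Tt, 2 tt → 2 T_ : 2 tt (out of 4)
fur length: Ss × Ss → 1 SS, 2 Ss, 1 ss → 3 S_ : 1 ss (out of 4)
Looking for: bobbed (tt) and long (ss)
P(bobbed) = 2/4, P(long) = 1/4
P(both) = 2/4 × 1/4 = 2/16 = 1/8
Expected count = 1/8 × 720 = 90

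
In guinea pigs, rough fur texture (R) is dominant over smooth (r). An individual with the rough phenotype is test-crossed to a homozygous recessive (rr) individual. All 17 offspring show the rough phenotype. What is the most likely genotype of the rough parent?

Test cross: ? × rr
All offspring are rough.
If the unknown parent were heterozygous (Rr), about half of 17 offspring would be smooth; none are. The unknown parent is most likely homozygous dominant (RR).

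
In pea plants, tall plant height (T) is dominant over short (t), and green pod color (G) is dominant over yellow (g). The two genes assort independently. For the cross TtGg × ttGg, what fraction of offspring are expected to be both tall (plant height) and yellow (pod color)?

Dihybrid cross TtGg × ttGg — consider each gene separately:
plant height: Tt × tt → 2 Tt, 2 tt → 2 T_ : 2 tt (out of 4)
pod color: Gg × Gg → 1 GG, 2 Gg, 1 gg → 3 G_ : 1 gg (out of 4)
Looking for: tall (T_) and yellow (gg)
P(tall) = 2/4, P(yellow) = 1/4
P(both) = 2/4 × 1/4 = 2/16 = 1/8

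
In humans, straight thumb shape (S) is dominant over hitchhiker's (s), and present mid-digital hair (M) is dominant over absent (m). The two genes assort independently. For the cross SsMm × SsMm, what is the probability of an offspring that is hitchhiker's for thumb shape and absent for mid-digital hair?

Dihybrid cross SsMm × SsMm — consider each gene separately:
thumb shape: Ss × Ss → 1 SS, 2 Ss, 1 ss → 3 S_ : 1 ss (out of 4)
mid-digital hair: Mm × Mm → 1 MM, 2 Mm, 1 mm → 3 M_ : 1 mm (out of 4)
Looking for: hitchhiker's (ss) and absent (mm)
P(hitchhiker's) = 1/4, P(absent) = 1/4
P(both) = 1/4 × 1/4 = 1/16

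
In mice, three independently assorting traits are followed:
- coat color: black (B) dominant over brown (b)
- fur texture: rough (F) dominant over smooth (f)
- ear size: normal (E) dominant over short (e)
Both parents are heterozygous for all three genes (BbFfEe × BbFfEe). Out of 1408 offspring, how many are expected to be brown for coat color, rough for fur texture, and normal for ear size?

Trihybrid cross: BbFfEe × BbFfEe
Each trait segregates independently with a 3:1 phenotypic ratio, so each gene contributes 3/4 (dominant) or 1/4 (recessive).
Target: brown (coat color), rough (fur texture), normal (ear size)
Probability = product of independent per-trait probabilities
= 1/4 × 3/4 × 3/4 = 9/64
Expected count = 9/64 × 1408 = 198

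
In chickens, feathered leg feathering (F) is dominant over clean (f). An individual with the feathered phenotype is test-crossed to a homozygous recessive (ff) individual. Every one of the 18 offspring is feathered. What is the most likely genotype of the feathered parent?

Test cross: ? × ff
All offspring are feathered.
If the unknown parent were heterozygous (Ff), about half of 18 offspring would be clean; none are. The unknown parent is most likely homozygous dominant (FF).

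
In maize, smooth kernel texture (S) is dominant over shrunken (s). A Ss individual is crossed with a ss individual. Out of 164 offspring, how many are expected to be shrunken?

Punnett square for Ss × ss:
Offspring genotypes: 2 Ss, 2 ss
smooth: 2, shrunken: 2
shrunken: 2 out of 4 → fraction 1/2
Expected count = 1/2 × 164 = 82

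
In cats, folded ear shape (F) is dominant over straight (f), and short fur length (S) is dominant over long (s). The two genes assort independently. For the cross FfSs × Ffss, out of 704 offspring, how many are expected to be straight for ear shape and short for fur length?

Dihybrid cross FfSs × Ffss — consider each gene separately:
ear shape: Ff × Ff → 1 FF, 2 Ff, 1 ff → 3 F_ : 1 ff (out of 4)
fur length: Ss × ss → 2 Ss, 2 ss → 2 S_ : 2 ss (out of 4)
Looking for: straight (ff) and short (S_)
P(straight) = 1/4, P(short) = 2/4
P(both) = 1/4 × 2/4 = 2/16 = 1/8
Expected count = 1/8 × 704 = 88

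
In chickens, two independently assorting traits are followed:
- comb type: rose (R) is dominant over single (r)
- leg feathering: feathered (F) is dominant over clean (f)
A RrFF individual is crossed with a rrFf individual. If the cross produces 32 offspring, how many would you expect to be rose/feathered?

Dihybrid cross RrFF × rrFf — consider each gene separately:
comb type: Rr × rr → 2 Rr, 2 rr → 2 R_ : 2 rr (out of 4)
leg feathering: FF × Ff → 2 FF, 2 Ff → 4 F_ (out of 4)
Combine (counts out of 4 × 4 = 16): rose/feathered (R_F_) = 2×4 = 8; single/feathered (rrF_) = 2×4 = 8
Phenotype counts (out of 16): 8 rose/feathered, 8 single/feathered
rose/feathered: 8 out of 16 → fraction 1/2
Expected count = 1/2 × 32 = 16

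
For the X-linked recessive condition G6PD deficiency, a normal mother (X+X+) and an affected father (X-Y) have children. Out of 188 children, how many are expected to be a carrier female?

Cross: X+X+ × X-Y
Offspring: 2 X+X-, 2 X+Y
Probability of a carrier female: 2/4 = 1/2
Expected count = 1/2 × 188 = 94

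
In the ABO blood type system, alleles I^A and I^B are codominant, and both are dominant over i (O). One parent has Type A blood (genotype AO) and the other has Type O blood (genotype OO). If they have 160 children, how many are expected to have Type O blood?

Cross: AO × OO
Possible offspring genotypes: 2 AO, 2 OO
Blood type counts: 2 Type A, 2 Type O
Probability of Type O: 2/4 = 1/2
Expected count = 1/2 × 160 = 80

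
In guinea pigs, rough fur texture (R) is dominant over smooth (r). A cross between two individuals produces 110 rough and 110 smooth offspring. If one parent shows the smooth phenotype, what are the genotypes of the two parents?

Observed offspring: 110 rough, 110 smooth
The observed ratio simplifies to 1:1. One parent shows smooth, so its genotype must be rr. A 1:1 offspring split requires the other parent to be heterozygous (Rr).
Parent genotypes: rr × Rr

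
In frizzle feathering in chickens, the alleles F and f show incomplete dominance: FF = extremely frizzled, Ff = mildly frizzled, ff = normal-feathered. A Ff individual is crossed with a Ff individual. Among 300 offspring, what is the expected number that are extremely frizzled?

Punnett square for Ff × Ff:
Offspring genotypes: 1 FF, 2 Ff, 1 ff
Phenotype counts: 1 extremely frizzled, 2 mildly frizzled, 1 normal-feathered
extremely frizzled: 1 out of 4 → fraction 1/4
Expected count = 1/4 × 300 = 75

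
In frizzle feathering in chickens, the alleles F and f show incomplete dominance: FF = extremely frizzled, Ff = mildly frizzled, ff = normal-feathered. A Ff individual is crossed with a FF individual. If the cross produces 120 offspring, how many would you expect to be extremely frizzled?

Punnett square for Ff × FF:
Offspring genotypes: 2 FF, 2 Ff
Phenotype counts: 2 extremely frizzled, 2 mildly frizzled
extremely frizzled: 2 out of 4 → fraction 1/2
Expected count = 1/2 × 120 = 60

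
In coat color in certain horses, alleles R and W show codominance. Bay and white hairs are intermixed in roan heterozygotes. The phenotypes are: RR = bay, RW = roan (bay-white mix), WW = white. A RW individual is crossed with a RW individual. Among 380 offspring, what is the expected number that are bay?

Punnett square for RW × RW:
Offspring genotypes: 1 RR, 2 RW, 1 WW
Phenotype counts: 1 bay, 2 roan (bay-white mix), 1 white
bay: 1 out of 4 → fraction 1/4
Expected count = 1/4 × 380 = 95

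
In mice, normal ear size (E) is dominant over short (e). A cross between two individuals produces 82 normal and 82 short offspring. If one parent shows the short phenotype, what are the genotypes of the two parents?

Observed offspring: 82 normal, 82 short
The observed ratio simplifies to 1:1. One parent shows short, so its genotype must be ee. A 1:1 offspring split requires the other parent to be heterozygous (Ee).
Parent genotypes: ee × Ee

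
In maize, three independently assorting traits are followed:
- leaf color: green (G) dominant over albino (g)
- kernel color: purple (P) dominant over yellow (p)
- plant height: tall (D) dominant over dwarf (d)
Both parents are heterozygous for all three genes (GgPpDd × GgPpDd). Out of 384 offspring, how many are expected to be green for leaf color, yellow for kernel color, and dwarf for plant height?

Trihybrid cross: GgPpDd × GgPpDd
Each trait segregates independently with a 3:1 phenotypic ratio, so each gene contributes 3/4 (dominant) or 1/4 (recessive).
Target: green (leaf color), yellow (kernel color), dwarf (plant height)
Probability = product of independent per-trait probabilities
= 3/4 × 1/4 × 1/4 = 3/64
Expected count = 3/64 × 384 = 18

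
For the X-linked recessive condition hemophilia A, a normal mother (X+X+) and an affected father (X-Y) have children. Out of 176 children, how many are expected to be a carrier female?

Cross: X+X+ × X-Y
Offspring: 2 X+X-, 2 X+Y
Probability of a carrier female: 2/4 = 1/2
Expected count = 1/2 × 176 = 88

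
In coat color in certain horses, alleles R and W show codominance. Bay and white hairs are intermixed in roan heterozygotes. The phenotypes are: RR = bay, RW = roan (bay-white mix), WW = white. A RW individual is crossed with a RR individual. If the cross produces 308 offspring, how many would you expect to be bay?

Punnett square for RW × RR:
Offspring genotypes: 2 RR, 2 RW
Phenotype counts: 2 bay, 2 roan (bay-white mix)
bay: 2 out of 4 → fraction 1/2
Expected count = 1/2 × 308 = 154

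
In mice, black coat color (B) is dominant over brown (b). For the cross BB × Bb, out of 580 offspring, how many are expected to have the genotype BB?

Punnett square for BB × Bb:
Offspring genotypes: 2 BB, 2 Bb
Total offspring: 4
Count with target: 2
Probability: 2/4 = 1/2
Expected count = 1/2 × 580 = 290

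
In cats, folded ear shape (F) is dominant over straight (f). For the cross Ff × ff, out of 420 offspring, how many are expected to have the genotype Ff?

Punnett square for Ff × ff:
Offspring genotypes: 2 Ff, 2 ff
Total offspring: 4
Count with target: 2
Probability: 2/4 = 1/2
Expected count = 1/2 × 420 = 210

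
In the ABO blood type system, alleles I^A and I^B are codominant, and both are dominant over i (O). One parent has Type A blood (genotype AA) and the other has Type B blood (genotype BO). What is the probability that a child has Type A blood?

Cross: AA × BO
Possible offspring genotypes: 2 AB, 2 AO
Blood type counts: 2 Type AB, 2 Type A
Probability of Type A: 2/4 = 1/2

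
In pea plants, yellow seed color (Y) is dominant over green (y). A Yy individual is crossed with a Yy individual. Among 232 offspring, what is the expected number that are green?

Punnett square for Yy × Yy:
Offspring genotypes: 1 YY, 2 Yy, 1 yy
yellow: 3, green: 1
green: 1 out of 4 → fraction 1/4
Expected count = 1/4 × 232 = 58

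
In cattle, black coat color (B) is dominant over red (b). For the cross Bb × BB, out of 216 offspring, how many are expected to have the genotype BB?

Punnett square for Bb × BB:
Offspring genotypes: 2 BB, 2 Bb
Total offspring: 4
Count with target: 2
Probability: 2/4 = 1/2
Expected count = 1/2 × 216 = 108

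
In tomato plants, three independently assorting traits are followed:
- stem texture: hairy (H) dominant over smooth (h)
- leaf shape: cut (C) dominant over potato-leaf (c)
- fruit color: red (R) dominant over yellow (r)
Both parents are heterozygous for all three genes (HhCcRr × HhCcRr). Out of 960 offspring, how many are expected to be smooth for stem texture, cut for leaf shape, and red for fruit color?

Trihybrid cross: HhCcRr × HhCcRr
Each trait segregates independently with a 3:1 phenotypic ratio, so each gene contributes 3/4 (dominant) or 1/4 (recessive).
Target: smooth (stem texture), cut (leaf shape), red (fruit color)
Probability = product of independent per-trait probabilities
= 1/4 × 3/4 × 3/4 = 9/64
Expected count = 9/64 × 960 = 135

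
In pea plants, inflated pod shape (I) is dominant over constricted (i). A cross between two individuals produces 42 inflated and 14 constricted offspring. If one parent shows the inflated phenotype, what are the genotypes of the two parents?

Observed offspring: 42 inflated, 14 constricted
The observed ratio simplifies to 3:1. Constricted (ii) offspring appear, so each parent must contribute one i allele. The parent stated to show inflated carries I, so it is Ii. The other parent is then either Ii or ii: Ii × ii would give a 1:1 split, whereas Ii × Ii gives 3:1 — matching the data. So both parents are heterozygous (Ii × Ii).
Parent genotypes: Ii × Ii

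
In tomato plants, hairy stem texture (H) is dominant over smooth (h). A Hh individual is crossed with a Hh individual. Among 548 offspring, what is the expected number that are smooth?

Punnett square for Hh × Hh:
Offspring genotypes: 1 HH, 2 Hh, 1 hh
hairy: 3, smooth: 1
smooth: 1 out of 4 → fraction 1/4
Expected count = 1/4 × 548 = 137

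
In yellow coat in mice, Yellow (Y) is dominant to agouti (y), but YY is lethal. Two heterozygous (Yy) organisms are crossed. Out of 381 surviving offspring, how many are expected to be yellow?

Cross: Yy × Yy
Punnett square offspring (before lethality): 1 YY, 2 Yy, 1 yy
The YY genotype is lethal (embryos die); surviving offspring: 2 Yy, 1 yy
yellow: 2 out of 3 → fraction 2/3
Expected count = 2/3 × 381 = 254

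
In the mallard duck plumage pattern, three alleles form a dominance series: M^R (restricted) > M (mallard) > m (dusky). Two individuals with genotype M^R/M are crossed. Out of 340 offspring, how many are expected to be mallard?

Cross: M^R/M × M^R/M
Allele dominance: M^R > M > m
Offspring genotypes: 1 M^R/M^R, 2 M^R/M, 1 M/M
Phenotype counts: 3 restricted, 1 mallard
mallard: 1 out of 4 → fraction 1/4
Expected count = 1/4 × 340 = 85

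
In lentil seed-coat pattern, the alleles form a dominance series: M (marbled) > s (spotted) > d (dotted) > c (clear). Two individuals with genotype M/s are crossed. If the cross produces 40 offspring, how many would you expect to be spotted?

Cross: M/s × M/s
Allele dominance: M > s > d > c
Offspring genotypes: 1 M/M, 2 M/s, 1 s/s
Phenotype counts: 3 marbled, 1 spotted
spotted: 1 out of 4 → fraction 1/4
Expected count = 1/4 × 40 = 10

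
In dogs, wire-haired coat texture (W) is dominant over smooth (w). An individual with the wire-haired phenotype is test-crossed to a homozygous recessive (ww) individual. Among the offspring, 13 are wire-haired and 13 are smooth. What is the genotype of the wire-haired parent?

Test cross: ? × ww
Offspring: 13 wire-haired, 13 smooth — approximately 1:1.
A 1:1 ratio in a test cross indicates the unknown parent is heterozygous (Ww).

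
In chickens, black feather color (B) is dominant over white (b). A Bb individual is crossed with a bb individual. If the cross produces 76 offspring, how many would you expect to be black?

Punnett square for Bb × bb:
Offspring genotypes: 2 Bb, 2 bb
black: 2, white: 2
black: 2 out of 4 → fraction 1/2
Expected count = 1/2 × 76 = 38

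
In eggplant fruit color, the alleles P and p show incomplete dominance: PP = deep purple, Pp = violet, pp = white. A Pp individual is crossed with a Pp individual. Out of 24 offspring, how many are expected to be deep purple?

Punnett square for Pp × Pp:
Offspring genotypes: 1 PP, 2 Pp, 1 pp
Phenotype counts: 1 deep purple, 2 violet, 1 white
deep purple: 1 out of 4 → fraction 1/4
Expected count = 1/4 × 24 = 6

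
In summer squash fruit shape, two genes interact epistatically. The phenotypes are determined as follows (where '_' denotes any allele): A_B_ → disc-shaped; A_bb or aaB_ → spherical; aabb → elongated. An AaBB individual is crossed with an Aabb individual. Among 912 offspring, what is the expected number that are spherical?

Cross: AaBB × Aabb — consider each gene separately:
A gene: Aa × Aa → 1 AA, 2 Aa, 1 aa → 3 A_ : 1 aa (out of 4)
B gene: BB × bb → 4 Bb → 4 B_ (out of 4)
Genotype classes (out of 4 × 4 = 16): A_B_ = 3×4 = 12; aaB_ = 1×4 = 4
Apply the phenotype rules: A_B_ (12) → disc-shaped; aaB_ (4) → spherical
Phenotype counts (out of 16): 12 disc-shaped, 4 spherical
spherical: 4 out of 16 → fraction 1/4
Expected count = 1/4 × 912 = 228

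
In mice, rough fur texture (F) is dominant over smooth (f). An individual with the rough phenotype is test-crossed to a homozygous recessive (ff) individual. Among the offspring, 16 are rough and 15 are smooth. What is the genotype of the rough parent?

Test cross: ? × ff
Offspring: 16 rough, 15 smooth — approximately 1:1.
A 1:1 ratio in a test cross indicates the unknown parent is heterozygous (Ff).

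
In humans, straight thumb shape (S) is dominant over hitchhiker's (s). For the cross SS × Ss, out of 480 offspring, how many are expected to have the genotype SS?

Punnett square for SS × Ss:
Offspring genotypes: 2 SS, 2 Ss
Total offspring: 4
Count with target: 2
Probability: 2/4 = 1/2
Expected count = 1/2 × 480 = 240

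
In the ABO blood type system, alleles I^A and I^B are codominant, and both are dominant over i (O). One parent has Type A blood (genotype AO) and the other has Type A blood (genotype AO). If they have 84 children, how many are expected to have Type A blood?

Cross: AO × AO
Possible offspring genotypes: 1 AA, 2 AO, 1 OO
Blood type counts: 3 Type A, 1 Type O
Probability of Type A: 3/4
Expected count = 3/4 × 84 = 63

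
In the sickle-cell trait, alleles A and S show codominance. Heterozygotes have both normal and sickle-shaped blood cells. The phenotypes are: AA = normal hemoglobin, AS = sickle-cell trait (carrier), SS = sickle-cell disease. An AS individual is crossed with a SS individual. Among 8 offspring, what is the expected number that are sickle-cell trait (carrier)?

Punnett square for AS × SS:
Offspring genotypes: 2 AS, 2 SS
Phenotype counts: 2 sickle-cell trait (carrier), 2 sickle-cell disease
sickle-cell trait (carrier): 2 out of 4 → fraction 1/2
Expected count = 1/2 × 8 = 4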